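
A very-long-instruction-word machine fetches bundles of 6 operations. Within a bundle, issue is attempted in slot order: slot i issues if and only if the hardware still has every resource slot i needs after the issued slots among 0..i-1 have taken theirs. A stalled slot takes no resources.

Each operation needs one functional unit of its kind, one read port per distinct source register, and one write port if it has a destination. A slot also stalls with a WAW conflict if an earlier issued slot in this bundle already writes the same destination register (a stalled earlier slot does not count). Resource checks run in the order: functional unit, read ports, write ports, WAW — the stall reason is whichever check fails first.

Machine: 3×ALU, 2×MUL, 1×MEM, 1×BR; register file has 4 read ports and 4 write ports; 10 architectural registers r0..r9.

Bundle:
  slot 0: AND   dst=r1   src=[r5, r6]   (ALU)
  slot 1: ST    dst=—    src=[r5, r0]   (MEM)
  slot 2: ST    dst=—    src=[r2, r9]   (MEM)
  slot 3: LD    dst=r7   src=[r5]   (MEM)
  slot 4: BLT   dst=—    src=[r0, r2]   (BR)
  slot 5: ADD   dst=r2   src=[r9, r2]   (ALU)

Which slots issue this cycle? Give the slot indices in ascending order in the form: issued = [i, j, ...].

issued = [0, 1]

  0. ALU→r1 ⇒ go  {2A/2Mu/1Ld/1B | 2r 3w}
  1. MEM ⇒ go  {2A/2Mu/0Ld/1B | 0r 3w}
  2. MEM ⇒ no(FU)  {2A/2Mu/0Ld/1B | 0r 3w}
  3. MEM→r7 ⇒ no(FU)  {2A/2Mu/0Ld/1B | 0r 3w}
  4. BR ⇒ no(RD_PORT)  {2A/2Mu/0Ld/1B | 0r 3w}
  5. ALU→r2 ⇒ no(RD_PORT)  {2A/2Mu/0Ld/1B | 0r 3w}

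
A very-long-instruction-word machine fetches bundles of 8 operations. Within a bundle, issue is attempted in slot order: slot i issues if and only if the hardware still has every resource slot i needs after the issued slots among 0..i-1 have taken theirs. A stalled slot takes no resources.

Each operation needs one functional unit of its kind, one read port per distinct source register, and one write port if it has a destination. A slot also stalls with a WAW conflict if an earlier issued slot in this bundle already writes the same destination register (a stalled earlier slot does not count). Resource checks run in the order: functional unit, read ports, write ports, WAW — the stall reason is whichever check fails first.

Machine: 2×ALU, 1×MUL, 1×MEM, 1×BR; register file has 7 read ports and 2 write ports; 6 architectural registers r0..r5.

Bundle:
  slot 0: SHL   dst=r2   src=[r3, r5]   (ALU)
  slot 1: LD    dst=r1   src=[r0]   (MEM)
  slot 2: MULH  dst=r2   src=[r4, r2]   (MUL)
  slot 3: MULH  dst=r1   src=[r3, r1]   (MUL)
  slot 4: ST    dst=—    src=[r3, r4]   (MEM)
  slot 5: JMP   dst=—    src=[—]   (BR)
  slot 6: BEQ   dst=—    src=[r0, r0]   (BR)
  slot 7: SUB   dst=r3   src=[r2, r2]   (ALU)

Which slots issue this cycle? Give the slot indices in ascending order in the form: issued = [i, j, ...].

issued = [0, 1, 5]

slot 0 (ALU): ISSUE — free A1,Mu1,Ld1,B1 rp5 wp1
slot 1 (MEM): ISSUE — free A1,Mu1,Ld0,B1 rp4 wp0
slot 2 (MUL): stall WR_PORT — free A1,Mu1,Ld0,B1 rp4 wp0
slot 3 (MUL): stall WR_PORT — free A1,Mu1,Ld0,B1 rp4 wp0
slot 4 (MEM): stall FU — free A1,Mu1,Ld0,B1 rp4 wp0
slot 5 (BR): ISSUE — free A1,Mu1,Ld0,B0 rp4 wp0
slot 6 (BR): stall FU — free A1,Mu1,Ld0,B0 rp4 wp0
slot 7 (ALU): stall WR_PORT — free A1,Mu1,Ld0,B0 rp4 wp0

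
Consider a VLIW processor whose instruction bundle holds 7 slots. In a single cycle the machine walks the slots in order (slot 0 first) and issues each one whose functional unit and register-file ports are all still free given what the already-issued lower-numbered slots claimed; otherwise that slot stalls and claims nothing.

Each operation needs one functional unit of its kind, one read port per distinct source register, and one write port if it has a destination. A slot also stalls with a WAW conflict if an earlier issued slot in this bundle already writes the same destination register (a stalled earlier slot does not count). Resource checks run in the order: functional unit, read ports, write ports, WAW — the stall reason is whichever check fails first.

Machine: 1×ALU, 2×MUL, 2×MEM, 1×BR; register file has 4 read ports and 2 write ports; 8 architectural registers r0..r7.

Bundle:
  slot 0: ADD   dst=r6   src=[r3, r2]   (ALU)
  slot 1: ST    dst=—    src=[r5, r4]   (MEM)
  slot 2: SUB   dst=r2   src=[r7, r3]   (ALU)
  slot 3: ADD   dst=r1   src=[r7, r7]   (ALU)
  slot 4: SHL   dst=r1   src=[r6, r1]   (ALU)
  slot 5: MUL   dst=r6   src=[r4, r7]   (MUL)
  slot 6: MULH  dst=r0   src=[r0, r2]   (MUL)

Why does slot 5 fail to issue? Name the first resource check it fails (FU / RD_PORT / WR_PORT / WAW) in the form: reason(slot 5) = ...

#0 ALU src=r3,r2 dispatched  <A:0 Mu:2 Ld:2 B:1 rd:2 wr:1>
#1 MEM src=r5,r4 dispatched  <A:0 Mu:2 Ld:1 B:1 rd:0 wr:1>
#2 ALU src=r7,r3 held:FU  <A:0 Mu:2 Ld:1 B:1 rd:0 wr:1>
#3 ALU src=r7,r7 held:FU  <A:0 Mu:2 Ld:1 B:1 rd:0 wr:1>
#4 ALU src=r6,r1 held:FU  <A:0 Mu:2 Ld:1 B:1 rd:0 wr:1>
#5 MUL src=r4,r7 held:RD_PORT  <A:0 Mu:2 Ld:1 B:1 rd:0 wr:1>
#6 MUL src=r0,r2 held:RD_PORT  <A:0 Mu:2 Ld:1 B:1 rd:0 wr:1>

reason(slot 5) = RD_PORT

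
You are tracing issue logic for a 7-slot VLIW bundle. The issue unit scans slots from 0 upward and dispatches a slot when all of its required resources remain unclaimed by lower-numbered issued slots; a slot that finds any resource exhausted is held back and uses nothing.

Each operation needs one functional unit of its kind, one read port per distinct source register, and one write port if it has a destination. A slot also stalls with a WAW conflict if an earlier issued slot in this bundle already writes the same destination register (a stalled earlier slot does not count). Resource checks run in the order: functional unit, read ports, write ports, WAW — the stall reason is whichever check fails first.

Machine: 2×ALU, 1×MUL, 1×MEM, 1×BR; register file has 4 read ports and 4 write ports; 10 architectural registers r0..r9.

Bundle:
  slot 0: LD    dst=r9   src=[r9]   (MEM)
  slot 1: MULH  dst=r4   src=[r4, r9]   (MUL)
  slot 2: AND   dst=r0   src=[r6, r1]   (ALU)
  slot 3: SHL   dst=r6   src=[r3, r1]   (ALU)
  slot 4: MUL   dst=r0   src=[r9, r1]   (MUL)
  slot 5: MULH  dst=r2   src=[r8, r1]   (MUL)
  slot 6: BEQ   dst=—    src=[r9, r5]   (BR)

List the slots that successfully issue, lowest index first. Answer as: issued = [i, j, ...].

issued = [0, 1]

#0 MEM src=r9 dispatched  <A:2 Mu:1 Ld:0 B:1 rd:3 wr:3>
#1 MUL src=r4,r9 dispatched  <A:2 Mu:0 Ld:0 B:1 rd:1 wr:2>
#2 ALU src=r6,r1 held:RD_PORT  <A:2 Mu:0 Ld:0 B:1 rd:1 wr:2>
#3 ALU src=r3,r1 held:RD_PORT  <A:2 Mu:0 Ld:0 B:1 rd:1 wr:2>
#4 MUL src=r9,r1 held:FU  <A:2 Mu:0 Ld:0 B:1 rd:1 wr:2>
#5 MUL src=r8,r1 held:FU  <A:2 Mu:0 Ld:0 B:1 rd:1 wr:2>
#6 BR src=r9,r5 held:RD_PORT  <A:2 Mu:0 Ld:0 B:1 rd:1 wr:2>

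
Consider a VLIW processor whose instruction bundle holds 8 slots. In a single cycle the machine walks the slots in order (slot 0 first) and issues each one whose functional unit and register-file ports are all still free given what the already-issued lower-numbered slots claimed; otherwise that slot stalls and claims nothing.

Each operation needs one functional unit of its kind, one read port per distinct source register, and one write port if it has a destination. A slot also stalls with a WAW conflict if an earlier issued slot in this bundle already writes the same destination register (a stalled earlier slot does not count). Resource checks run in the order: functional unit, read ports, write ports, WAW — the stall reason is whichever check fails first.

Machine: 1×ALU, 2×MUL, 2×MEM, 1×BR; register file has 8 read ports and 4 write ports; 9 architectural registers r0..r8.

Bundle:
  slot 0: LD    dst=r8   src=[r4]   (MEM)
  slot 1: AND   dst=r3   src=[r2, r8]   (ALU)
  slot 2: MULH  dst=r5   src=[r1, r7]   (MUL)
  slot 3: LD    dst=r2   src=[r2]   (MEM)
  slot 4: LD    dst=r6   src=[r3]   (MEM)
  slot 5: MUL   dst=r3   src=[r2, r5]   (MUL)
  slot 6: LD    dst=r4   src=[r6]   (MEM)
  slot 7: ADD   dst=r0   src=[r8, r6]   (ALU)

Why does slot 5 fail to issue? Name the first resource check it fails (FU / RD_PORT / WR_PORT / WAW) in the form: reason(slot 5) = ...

reason(slot 5) = WR_PORT

[0] MEM needs rd=1 wr=1: ok; after: ALU=1 MUL=2 MEM=1 BR=1, R=7, W=3
[1] ALU needs rd=2 wr=1: ok; after: ALU=0 MUL=2 MEM=1 BR=1, R=5, W=2
[2] MUL needs rd=2 wr=1: ok; after: ALU=0 MUL=1 MEM=1 BR=1, R=3, W=1
[3] MEM needs rd=1 wr=1: ok; after: ALU=0 MUL=1 MEM=0 BR=1, R=2, W=0
[4] MEM needs rd=1 wr=1: FU; after: ALU=0 MUL=1 MEM=0 BR=1, R=2, W=0
[5] MUL needs rd=2 wr=1: WR_PORT; after: ALU=0 MUL=1 MEM=0 BR=1, R=2, W=0
[6] MEM needs rd=1 wr=1: FU; after: ALU=0 MUL=1 MEM=0 BR=1, R=2, W=0
[7] ALU needs rd=2 wr=1: FU; after: ALU=0 MUL=1 MEM=0 BR=1, R=2, W=0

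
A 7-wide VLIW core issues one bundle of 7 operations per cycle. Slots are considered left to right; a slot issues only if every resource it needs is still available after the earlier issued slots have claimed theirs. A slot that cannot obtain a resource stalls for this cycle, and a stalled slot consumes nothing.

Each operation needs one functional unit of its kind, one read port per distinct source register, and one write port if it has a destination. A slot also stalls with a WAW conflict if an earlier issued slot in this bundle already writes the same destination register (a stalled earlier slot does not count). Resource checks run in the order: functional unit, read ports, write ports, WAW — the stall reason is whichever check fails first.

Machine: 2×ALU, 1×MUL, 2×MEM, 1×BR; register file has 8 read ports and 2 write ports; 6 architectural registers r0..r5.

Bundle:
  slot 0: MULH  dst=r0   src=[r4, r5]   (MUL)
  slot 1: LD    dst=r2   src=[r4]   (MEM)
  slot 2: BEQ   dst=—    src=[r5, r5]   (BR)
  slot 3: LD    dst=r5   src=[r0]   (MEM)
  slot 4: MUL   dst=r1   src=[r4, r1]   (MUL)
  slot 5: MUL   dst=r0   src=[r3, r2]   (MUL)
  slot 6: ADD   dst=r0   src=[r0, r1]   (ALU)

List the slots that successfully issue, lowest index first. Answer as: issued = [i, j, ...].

issued = [0, 1, 2]

slot 0 (MUL): ISSUE — free A2,Mu0,Ld2,B1 rp6 wp1
slot 1 (MEM): ISSUE — free A2,Mu0,Ld1,B1 rp5 wp0
slot 2 (BR): ISSUE — free A2,Mu0,Ld1,B0 rp4 wp0
slot 3 (MEM): stall WR_PORT — free A2,Mu0,Ld1,B0 rp4 wp0
slot 4 (MUL): stall FU — free A2,Mu0,Ld1,B0 rp4 wp0
slot 5 (MUL): stall FU — free A2,Mu0,Ld1,B0 rp4 wp0
slot 6 (ALU): stall WR_PORT — free A2,Mu0,Ld1,B0 rp4 wp0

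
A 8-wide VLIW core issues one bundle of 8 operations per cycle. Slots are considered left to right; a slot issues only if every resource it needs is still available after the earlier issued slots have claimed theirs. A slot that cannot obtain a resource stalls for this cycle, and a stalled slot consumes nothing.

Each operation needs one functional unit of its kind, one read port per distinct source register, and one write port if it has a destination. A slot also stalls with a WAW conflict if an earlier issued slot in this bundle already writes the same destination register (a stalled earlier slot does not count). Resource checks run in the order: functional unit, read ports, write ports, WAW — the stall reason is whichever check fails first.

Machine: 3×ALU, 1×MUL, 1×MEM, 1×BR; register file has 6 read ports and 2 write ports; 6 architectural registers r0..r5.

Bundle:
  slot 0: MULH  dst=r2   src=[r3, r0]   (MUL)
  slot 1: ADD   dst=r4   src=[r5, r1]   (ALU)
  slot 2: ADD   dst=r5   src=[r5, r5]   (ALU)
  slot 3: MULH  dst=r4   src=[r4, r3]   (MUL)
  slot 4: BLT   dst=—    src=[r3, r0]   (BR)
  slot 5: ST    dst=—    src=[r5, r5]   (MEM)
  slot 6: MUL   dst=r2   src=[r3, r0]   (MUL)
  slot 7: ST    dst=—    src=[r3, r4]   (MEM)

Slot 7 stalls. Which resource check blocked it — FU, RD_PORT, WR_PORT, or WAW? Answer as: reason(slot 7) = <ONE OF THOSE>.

reason(slot 7) = RD_PORT

#0 MUL src=r3,r0 dispatched  <A:3 Mu:0 Ld:1 B:1 rd:4 wr:1>
#1 ALU src=r5,r1 dispatched  <A:2 Mu:0 Ld:1 B:1 rd:2 wr:0>
#2 ALU src=r5,r5 held:WR_PORT  <A:2 Mu:0 Ld:1 B:1 rd:2 wr:0>
#3 MUL src=r4,r3 held:FU  <A:2 Mu:0 Ld:1 B:1 rd:2 wr:0>
#4 BR src=r3,r0 dispatched  <A:2 Mu:0 Ld:1 B:0 rd:0 wr:0>
#5 MEM src=r5,r5 held:RD_PORT  <A:2 Mu:0 Ld:1 B:0 rd:0 wr:0>
#6 MUL src=r3,r0 held:FU  <A:2 Mu:0 Ld:1 B:0 rd:0 wr:0>
#7 MEM src=r3,r4 held:RD_PORT  <A:2 Mu:0 Ld:1 B:0 rd:0 wr:0>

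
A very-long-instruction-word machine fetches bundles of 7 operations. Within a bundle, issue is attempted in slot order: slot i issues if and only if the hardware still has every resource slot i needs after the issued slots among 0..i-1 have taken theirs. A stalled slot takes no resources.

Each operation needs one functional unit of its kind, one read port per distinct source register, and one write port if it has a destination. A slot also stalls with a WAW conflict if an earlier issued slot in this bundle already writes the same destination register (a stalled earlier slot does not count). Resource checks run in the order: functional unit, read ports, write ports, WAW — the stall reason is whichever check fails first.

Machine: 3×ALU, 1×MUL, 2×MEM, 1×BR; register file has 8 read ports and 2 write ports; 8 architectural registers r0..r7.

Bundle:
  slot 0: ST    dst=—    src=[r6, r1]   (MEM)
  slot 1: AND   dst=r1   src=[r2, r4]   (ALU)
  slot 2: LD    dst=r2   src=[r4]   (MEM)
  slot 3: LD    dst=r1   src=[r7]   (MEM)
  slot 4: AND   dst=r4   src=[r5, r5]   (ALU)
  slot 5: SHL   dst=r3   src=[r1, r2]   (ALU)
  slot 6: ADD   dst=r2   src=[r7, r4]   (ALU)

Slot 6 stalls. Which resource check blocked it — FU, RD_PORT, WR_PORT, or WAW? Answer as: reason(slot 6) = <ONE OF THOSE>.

reason(slot 6) = WR_PORT

[0] MEM needs rd=2 wr=0: ok; after: ALU=3 MUL=1 MEM=1 BR=1, R=6, W=2
[1] ALU needs rd=2 wr=1: ok; after: ALU=2 MUL=1 MEM=1 BR=1, R=4, W=1
[2] MEM needs rd=1 wr=1: ok; after: ALU=2 MUL=1 MEM=0 BR=1, R=3, W=0
[3] MEM needs rd=1 wr=1: FU; after: ALU=2 MUL=1 MEM=0 BR=1, R=3, W=0
[4] ALU needs rd=1 wr=1: WR_PORT; after: ALU=2 MUL=1 MEM=0 BR=1, R=3, W=0
[5] ALU needs rd=2 wr=1: WR_PORT; after: ALU=2 MUL=1 MEM=0 BR=1, R=3, W=0
[6] ALU needs rd=2 wr=1: WR_PORT; after: ALU=2 MUL=1 MEM=0 BR=1, R=3, W=0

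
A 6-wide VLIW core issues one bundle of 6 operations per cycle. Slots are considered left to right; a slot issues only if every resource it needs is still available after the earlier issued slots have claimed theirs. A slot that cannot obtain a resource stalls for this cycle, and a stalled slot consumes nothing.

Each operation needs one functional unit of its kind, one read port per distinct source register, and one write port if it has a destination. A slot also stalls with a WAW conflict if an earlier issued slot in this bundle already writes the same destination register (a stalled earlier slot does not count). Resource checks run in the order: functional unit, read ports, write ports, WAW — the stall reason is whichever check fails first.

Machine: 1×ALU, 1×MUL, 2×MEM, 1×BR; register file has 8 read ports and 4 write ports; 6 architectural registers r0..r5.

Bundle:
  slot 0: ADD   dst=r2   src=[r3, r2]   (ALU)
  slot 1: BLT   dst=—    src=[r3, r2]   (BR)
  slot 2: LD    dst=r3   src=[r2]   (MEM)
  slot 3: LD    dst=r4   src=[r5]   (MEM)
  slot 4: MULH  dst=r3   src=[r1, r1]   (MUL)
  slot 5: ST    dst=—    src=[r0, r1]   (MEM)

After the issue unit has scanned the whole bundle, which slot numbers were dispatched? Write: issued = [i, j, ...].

slot 0 (ALU): ISSUE — free A0,Mu1,Ld2,B1 rp6 wp3
slot 1 (BR): ISSUE — free A0,Mu1,Ld2,B0 rp4 wp3
slot 2 (MEM): ISSUE — free A0,Mu1,Ld1,B0 rp3 wp2
slot 3 (MEM): ISSUE — free A0,Mu1,Ld0,B0 rp2 wp1
slot 4 (MUL): stall WAW — free A0,Mu1,Ld0,B0 rp2 wp1
slot 5 (MEM): stall FU — free A0,Mu1,Ld0,B0 rp2 wp1

issued = [0, 1, 2, 3]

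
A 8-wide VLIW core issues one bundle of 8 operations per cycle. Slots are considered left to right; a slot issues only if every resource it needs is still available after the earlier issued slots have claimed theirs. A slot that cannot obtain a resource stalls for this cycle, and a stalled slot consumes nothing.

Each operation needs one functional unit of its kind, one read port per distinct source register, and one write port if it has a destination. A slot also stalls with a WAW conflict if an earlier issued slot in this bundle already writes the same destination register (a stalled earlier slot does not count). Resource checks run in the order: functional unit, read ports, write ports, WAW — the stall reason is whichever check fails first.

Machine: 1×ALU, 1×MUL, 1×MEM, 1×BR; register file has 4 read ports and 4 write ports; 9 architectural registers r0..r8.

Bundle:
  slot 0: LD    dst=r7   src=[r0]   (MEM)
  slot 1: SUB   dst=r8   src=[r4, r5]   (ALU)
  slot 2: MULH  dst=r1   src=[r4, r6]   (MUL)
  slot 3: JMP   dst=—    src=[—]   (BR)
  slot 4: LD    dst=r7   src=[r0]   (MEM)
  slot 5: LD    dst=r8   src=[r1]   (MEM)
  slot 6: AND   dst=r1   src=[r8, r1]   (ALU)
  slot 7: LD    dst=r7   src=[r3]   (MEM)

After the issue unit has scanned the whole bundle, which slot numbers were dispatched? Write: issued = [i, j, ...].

[0] MEM needs rd=1 wr=1: ok; after: ALU=1 MUL=1 MEM=0 BR=1, R=3, W=3
[1] ALU needs rd=2 wr=1: ok; after: ALU=0 MUL=1 MEM=0 BR=1, R=1, W=2
[2] MUL needs rd=2 wr=1: RD_PORT; after: ALU=0 MUL=1 MEM=0 BR=1, R=1, W=2
[3] BR needs rd=0 wr=0: ok; after: ALU=0 MUL=1 MEM=0 BR=0, R=1, W=2
[4] MEM needs rd=1 wr=1: FU; after: ALU=0 MUL=1 MEM=0 BR=0, R=1, W=2
[5] MEM needs rd=1 wr=1: FU; after: ALU=0 MUL=1 MEM=0 BR=0, R=1, W=2
[6] ALU needs rd=2 wr=1: FU; after: ALU=0 MUL=1 MEM=0 BR=0, R=1, W=2
[7] MEM needs rd=1 wr=1: FU; after: ALU=0 MUL=1 MEM=0 BR=0, R=1, W=2

issued = [0, 1, 3]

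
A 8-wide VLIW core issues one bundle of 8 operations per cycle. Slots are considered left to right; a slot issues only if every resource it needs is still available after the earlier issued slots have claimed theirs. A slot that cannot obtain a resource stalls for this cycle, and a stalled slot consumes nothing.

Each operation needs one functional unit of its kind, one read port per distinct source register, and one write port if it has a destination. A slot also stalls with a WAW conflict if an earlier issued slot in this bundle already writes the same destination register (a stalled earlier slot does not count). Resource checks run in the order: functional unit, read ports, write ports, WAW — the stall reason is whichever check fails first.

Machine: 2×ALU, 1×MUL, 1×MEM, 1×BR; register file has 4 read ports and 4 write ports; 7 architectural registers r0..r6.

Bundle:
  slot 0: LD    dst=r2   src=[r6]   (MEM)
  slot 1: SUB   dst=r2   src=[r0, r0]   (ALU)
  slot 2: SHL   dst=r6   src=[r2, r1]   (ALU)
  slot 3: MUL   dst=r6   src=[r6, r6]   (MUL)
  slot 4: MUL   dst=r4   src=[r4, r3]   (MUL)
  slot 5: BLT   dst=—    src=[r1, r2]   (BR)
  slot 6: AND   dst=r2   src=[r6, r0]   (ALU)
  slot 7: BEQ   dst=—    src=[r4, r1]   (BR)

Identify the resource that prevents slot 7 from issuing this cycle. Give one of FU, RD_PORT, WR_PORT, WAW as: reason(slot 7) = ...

reason(slot 7) = RD_PORT

  0. MEM→r2 ⇒ go  {2A/1Mu/0Ld/1B | 3r 3w}
  1. ALU→r2 ⇒ no(WAW)  {2A/1Mu/0Ld/1B | 3r 3w}
  2. ALU→r6 ⇒ go  {1A/1Mu/0Ld/1B | 1r 2w}
  3. MUL→r6 ⇒ no(WAW)  {1A/1Mu/0Ld/1B | 1r 2w}
  4. MUL→r4 ⇒ no(RD_PORT)  {1A/1Mu/0Ld/1B | 1r 2w}
  5. BR ⇒ no(RD_PORT)  {1A/1Mu/0Ld/1B | 1r 2w}
  6. ALU→r2 ⇒ no(RD_PORT)  {1A/1Mu/0Ld/1B | 1r 2w}
  7. BR ⇒ no(RD_PORT)  {1A/1Mu/0Ld/1B | 1r 2w}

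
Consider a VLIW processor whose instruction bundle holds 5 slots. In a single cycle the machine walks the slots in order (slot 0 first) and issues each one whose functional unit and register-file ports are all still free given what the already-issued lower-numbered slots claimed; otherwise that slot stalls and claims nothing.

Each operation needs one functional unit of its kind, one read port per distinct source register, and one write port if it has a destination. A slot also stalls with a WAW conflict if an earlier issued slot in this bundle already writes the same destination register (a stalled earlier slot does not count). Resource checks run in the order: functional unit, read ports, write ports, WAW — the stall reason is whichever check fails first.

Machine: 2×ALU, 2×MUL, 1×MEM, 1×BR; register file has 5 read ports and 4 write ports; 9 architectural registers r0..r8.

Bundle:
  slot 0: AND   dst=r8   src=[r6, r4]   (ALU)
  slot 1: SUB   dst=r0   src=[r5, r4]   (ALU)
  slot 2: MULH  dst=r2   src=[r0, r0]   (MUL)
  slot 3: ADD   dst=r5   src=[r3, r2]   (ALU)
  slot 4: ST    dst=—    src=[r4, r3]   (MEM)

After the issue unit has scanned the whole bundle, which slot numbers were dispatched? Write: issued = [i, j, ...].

  0. ALU→r8 ⇒ go  {1A/2Mu/1Ld/1B | 3r 3w}
  1. ALU→r0 ⇒ go  {0A/2Mu/1Ld/1B | 1r 2w}
  2. MUL→r2 ⇒ go  {0A/1Mu/1Ld/1B | 0r 1w}
  3. ALU→r5 ⇒ no(FU)  {0A/1Mu/1Ld/1B | 0r 1w}
  4. MEM ⇒ no(RD_PORT)  {0A/1Mu/1Ld/1B | 0r 1w}

issued = [0, 1, 2]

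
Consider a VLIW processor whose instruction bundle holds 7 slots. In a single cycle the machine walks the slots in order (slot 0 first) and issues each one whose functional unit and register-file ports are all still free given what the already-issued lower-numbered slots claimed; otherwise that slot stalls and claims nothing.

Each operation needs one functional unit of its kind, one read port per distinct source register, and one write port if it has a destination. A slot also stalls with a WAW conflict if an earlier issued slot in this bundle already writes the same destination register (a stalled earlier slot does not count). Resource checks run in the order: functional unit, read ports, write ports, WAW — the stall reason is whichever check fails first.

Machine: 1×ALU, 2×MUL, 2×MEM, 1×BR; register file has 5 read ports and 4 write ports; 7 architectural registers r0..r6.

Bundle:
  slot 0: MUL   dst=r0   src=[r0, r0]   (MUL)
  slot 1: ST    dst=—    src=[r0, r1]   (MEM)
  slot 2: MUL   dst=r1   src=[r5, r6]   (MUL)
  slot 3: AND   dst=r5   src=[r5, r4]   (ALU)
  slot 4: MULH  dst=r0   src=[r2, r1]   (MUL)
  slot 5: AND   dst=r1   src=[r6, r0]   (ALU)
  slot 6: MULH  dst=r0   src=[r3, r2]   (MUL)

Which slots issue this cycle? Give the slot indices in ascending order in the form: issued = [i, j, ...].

(0) want 1×MUL +1rd +1wr — yes → AL1|MU1|ME2|BR1|rd4|wr3
(1) want 1×MEM +2rd +0wr — yes → AL1|MU1|ME1|BR1|rd2|wr3
(2) want 1×MUL +2rd +1wr — yes → AL1|MU0|ME1|BR1|rd0|wr2
(3) want 1×ALU +2rd +1wr — RD_PORT → AL1|MU0|ME1|BR1|rd0|wr2
(4) want 1×MUL +2rd +1wr — FU → AL1|MU0|ME1|BR1|rd0|wr2
(5) want 1×ALU +2rd +1wr — RD_PORT → AL1|MU0|ME1|BR1|rd0|wr2
(6) want 1×MUL +2rd +1wr — FU → AL1|MU0|ME1|BR1|rd0|wr2

issued = [0, 1, 2]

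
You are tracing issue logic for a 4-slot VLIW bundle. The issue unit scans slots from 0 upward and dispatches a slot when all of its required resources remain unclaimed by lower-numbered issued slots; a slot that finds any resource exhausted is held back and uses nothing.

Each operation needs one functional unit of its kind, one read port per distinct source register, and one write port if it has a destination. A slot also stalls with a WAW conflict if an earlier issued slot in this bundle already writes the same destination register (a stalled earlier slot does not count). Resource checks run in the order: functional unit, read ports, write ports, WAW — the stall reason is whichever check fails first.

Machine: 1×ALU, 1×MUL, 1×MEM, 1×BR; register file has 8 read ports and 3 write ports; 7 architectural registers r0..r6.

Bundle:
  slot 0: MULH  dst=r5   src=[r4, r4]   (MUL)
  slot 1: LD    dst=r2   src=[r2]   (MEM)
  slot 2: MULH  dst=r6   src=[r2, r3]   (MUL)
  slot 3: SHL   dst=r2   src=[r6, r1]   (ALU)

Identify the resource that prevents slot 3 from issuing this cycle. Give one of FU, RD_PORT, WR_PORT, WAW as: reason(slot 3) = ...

reason(slot 3) = WAW

(0) want 1×MUL +1rd +1wr — yes → AL1|MU0|ME1|BR1|rd7|wr2
(1) want 1×MEM +1rd +1wr — yes → AL1|MU0|ME0|BR1|rd6|wr1
(2) want 1×MUL +2rd +1wr — FU → AL1|MU0|ME0|BR1|rd6|wr1
(3) want 1×ALU +2rd +1wr — WAW → AL1|MU0|ME0|BR1|rd6|wr1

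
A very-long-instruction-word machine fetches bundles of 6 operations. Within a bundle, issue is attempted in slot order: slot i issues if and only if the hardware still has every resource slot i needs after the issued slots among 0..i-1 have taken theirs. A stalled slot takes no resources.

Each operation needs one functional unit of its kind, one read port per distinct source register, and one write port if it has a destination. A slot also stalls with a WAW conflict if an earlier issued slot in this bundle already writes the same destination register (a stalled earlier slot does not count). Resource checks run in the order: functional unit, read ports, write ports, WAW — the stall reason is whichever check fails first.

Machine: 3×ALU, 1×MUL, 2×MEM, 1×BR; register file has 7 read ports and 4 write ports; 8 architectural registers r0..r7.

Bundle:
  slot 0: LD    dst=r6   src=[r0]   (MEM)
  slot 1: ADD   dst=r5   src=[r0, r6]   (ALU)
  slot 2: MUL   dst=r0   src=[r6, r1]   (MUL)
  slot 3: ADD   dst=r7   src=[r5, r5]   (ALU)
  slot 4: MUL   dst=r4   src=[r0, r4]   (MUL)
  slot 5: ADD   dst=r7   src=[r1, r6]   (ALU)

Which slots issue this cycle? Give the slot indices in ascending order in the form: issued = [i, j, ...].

#0 MEM src=r0 dispatched  <A:3 Mu:1 Ld:1 B:1 rd:6 wr:3>
#1 ALU src=r0,r6 dispatched  <A:2 Mu:1 Ld:1 B:1 rd:4 wr:2>
#2 MUL src=r6,r1 dispatched  <A:2 Mu:0 Ld:1 B:1 rd:2 wr:1>
#3 ALU src=r5,r5 dispatched  <A:1 Mu:0 Ld:1 B:1 rd:1 wr:0>
#4 MUL src=r0,r4 held:FU  <A:1 Mu:0 Ld:1 B:1 rd:1 wr:0>
#5 ALU src=r1,r6 held:RD_PORT  <A:1 Mu:0 Ld:1 B:1 rd:1 wr:0>

issued = [0, 1, 2, 3]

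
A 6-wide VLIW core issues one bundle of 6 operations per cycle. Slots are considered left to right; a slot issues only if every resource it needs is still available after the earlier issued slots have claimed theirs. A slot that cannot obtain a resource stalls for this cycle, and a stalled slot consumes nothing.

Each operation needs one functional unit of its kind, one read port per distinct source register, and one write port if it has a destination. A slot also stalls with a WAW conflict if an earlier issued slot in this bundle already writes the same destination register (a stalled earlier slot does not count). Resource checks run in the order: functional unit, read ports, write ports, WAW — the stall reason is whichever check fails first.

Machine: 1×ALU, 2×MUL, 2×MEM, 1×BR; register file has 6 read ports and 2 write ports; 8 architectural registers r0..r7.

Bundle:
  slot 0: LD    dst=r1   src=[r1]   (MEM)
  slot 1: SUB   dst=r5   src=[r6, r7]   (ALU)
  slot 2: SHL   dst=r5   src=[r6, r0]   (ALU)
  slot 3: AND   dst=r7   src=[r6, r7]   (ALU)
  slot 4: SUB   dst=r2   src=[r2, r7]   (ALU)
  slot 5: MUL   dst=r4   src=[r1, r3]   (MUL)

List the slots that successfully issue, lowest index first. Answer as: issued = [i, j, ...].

  0. MEM→r1 ⇒ go  {1A/2Mu/1Ld/1B | 5r 1w}
  1. ALU→r5 ⇒ go  {0A/2Mu/1Ld/1B | 3r 0w}
  2. ALU→r5 ⇒ no(FU)  {0A/2Mu/1Ld/1B | 3r 0w}
  3. ALU→r7 ⇒ no(FU)  {0A/2Mu/1Ld/1B | 3r 0w}
  4. ALU→r2 ⇒ no(FU)  {0A/2Mu/1Ld/1B | 3r 0w}
  5. MUL→r4 ⇒ no(WR_PORT)  {0A/2Mu/1Ld/1B | 3r 0w}

issued = [0, 1]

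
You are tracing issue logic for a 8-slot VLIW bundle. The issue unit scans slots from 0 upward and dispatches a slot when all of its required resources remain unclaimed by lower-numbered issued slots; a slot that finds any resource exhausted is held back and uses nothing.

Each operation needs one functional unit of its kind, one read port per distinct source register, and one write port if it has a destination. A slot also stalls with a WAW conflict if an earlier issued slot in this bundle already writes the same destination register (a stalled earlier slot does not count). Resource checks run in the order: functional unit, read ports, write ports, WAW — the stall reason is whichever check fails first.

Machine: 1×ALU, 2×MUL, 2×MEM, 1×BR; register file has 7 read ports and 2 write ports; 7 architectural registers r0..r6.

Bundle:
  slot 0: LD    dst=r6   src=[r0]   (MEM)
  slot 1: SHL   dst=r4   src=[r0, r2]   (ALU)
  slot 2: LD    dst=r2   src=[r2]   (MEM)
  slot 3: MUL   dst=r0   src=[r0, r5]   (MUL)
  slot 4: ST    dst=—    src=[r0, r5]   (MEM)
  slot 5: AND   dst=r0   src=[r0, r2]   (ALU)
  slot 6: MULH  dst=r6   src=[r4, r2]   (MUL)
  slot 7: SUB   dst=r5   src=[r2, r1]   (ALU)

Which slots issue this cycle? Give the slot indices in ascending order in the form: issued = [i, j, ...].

issued = [0, 1, 4]

  0. MEM→r6 ⇒ go  {1A/2Mu/1Ld/1B | 6r 1w}
  1. ALU→r4 ⇒ go  {0A/2Mu/1Ld/1B | 4r 0w}
  2. MEM→r2 ⇒ no(WR_PORT)  {0A/2Mu/1Ld/1B | 4r 0w}
  3. MUL→r0 ⇒ no(WR_PORT)  {0A/2Mu/1Ld/1B | 4r 0w}
  4. MEM ⇒ go  {0A/2Mu/0Ld/1B | 2r 0w}
  5. ALU→r0 ⇒ no(FU)  {0A/2Mu/0Ld/1B | 2r 0w}
  6. MUL→r6 ⇒ no(WR_PORT)  {0A/2Mu/0Ld/1B | 2r 0w}
  7. ALU→r5 ⇒ no(FU)  {0A/2Mu/0Ld/1B | 2r 0w}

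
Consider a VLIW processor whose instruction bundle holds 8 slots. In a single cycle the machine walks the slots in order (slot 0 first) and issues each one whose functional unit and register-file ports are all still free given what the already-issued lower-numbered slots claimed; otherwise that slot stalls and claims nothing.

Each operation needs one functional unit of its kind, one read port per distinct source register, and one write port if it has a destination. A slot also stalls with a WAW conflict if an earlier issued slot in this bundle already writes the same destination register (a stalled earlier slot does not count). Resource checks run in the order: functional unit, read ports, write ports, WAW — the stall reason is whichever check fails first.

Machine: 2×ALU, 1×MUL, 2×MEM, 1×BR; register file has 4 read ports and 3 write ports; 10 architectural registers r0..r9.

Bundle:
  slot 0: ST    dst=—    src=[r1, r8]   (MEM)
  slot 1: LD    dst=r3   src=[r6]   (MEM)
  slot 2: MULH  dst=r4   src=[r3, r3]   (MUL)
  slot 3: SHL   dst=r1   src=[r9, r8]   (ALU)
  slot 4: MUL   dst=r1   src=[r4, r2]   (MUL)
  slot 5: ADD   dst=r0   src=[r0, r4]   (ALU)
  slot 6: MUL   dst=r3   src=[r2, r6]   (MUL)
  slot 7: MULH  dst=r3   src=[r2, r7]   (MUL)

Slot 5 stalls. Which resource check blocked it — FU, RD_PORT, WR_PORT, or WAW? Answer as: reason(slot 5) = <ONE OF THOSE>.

reason(slot 5) = RD_PORT

#0 MEM src=r1,r8 dispatched  <A:2 Mu:1 Ld:1 B:1 rd:2 wr:3>
#1 MEM src=r6 dispatched  <A:2 Mu:1 Ld:0 B:1 rd:1 wr:2>
#2 MUL src=r3,r3 dispatched  <A:2 Mu:0 Ld:0 B:1 rd:0 wr:1>
#3 ALU src=r9,r8 held:RD_PORT  <A:2 Mu:0 Ld:0 B:1 rd:0 wr:1>
#4 MUL src=r4,r2 held:FU  <A:2 Mu:0 Ld:0 B:1 rd:0 wr:1>
#5 ALU src=r0,r4 held:RD_PORT  <A:2 Mu:0 Ld:0 B:1 rd:0 wr:1>
#6 MUL src=r2,r6 held:FU  <A:2 Mu:0 Ld:0 B:1 rd:0 wr:1>
#7 MUL src=r2,r7 held:FU  <A:2 Mu:0 Ld:0 B:1 rd:0 wr:1>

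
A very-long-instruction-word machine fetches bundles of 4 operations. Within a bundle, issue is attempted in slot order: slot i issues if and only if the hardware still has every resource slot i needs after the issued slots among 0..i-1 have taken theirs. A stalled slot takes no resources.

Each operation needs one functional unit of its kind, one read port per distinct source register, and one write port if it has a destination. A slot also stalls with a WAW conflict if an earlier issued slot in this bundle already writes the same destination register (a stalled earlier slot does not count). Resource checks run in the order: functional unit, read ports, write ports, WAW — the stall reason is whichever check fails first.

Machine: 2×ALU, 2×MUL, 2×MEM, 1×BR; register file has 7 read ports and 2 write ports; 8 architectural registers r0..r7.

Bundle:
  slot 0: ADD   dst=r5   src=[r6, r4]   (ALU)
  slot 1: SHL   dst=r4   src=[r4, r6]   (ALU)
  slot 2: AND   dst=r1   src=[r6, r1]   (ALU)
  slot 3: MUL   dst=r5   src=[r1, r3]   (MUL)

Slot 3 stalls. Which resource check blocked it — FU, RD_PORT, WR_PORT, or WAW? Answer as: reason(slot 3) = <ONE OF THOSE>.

[0] ALU needs rd=2 wr=1: ok; after: ALU=1 MUL=2 MEM=2 BR=1, R=5, W=1
[1] ALU needs rd=2 wr=1: ok; after: ALU=0 MUL=2 MEM=2 BR=1, R=3, W=0
[2] ALU needs rd=2 wr=1: FU; after: ALU=0 MUL=2 MEM=2 BR=1, R=3, W=0
[3] MUL needs rd=2 wr=1: WR_PORT; after: ALU=0 MUL=2 MEM=2 BR=1, R=3, W=0

reason(slot 3) = WR_PORT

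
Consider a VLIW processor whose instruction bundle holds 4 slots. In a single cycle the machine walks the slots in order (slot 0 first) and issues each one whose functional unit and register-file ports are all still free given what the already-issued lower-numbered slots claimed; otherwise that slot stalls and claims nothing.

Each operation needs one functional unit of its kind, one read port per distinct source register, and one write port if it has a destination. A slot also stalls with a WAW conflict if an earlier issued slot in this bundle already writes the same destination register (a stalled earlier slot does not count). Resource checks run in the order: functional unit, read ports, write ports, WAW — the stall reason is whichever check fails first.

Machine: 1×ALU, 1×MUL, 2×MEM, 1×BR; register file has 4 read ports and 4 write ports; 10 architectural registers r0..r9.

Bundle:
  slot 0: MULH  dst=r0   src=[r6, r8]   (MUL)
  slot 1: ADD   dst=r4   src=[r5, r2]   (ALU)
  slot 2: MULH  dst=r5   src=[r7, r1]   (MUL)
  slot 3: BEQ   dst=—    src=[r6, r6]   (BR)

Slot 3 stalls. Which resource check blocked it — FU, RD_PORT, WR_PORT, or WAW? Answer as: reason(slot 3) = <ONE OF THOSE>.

slot 0 (MUL): ISSUE — free A1,Mu0,Ld2,B1 rp2 wp3
slot 1 (ALU): ISSUE — free A0,Mu0,Ld2,B1 rp0 wp2
slot 2 (MUL): stall FU — free A0,Mu0,Ld2,B1 rp0 wp2
slot 3 (BR): stall RD_PORT — free A0,Mu0,Ld2,B1 rp0 wp2

reason(slot 3) = RD_PORT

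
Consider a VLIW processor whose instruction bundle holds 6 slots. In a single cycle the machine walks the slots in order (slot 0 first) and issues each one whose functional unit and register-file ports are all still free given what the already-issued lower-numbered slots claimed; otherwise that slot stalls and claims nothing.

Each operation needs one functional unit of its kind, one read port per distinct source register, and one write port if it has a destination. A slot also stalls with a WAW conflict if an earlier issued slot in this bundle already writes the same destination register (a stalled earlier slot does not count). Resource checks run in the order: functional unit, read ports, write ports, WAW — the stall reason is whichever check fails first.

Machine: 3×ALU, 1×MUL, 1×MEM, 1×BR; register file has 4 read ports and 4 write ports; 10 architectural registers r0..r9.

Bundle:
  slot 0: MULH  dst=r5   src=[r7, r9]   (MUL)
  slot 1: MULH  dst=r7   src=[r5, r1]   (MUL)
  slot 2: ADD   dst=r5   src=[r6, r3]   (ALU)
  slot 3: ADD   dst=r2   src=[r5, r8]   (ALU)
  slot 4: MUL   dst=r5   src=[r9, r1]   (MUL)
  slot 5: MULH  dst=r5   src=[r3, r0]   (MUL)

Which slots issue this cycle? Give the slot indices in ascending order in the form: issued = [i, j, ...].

[0] MUL needs rd=2 wr=1: ok; after: ALU=3 MUL=0 MEM=1 BR=1, R=2, W=3
[1] MUL needs rd=2 wr=1: FU; after: ALU=3 MUL=0 MEM=1 BR=1, R=2, W=3
[2] ALU needs rd=2 wr=1: WAW; after: ALU=3 MUL=0 MEM=1 BR=1, R=2, W=3
[3] ALU needs rd=2 wr=1: ok; after: ALU=2 MUL=0 MEM=1 BR=1, R=0, W=2
[4] MUL needs rd=2 wr=1: FU; after: ALU=2 MUL=0 MEM=1 BR=1, R=0, W=2
[5] MUL needs rd=2 wr=1: FU; after: ALU=2 MUL=0 MEM=1 BR=1, R=0, W=2

issued = [0, 3]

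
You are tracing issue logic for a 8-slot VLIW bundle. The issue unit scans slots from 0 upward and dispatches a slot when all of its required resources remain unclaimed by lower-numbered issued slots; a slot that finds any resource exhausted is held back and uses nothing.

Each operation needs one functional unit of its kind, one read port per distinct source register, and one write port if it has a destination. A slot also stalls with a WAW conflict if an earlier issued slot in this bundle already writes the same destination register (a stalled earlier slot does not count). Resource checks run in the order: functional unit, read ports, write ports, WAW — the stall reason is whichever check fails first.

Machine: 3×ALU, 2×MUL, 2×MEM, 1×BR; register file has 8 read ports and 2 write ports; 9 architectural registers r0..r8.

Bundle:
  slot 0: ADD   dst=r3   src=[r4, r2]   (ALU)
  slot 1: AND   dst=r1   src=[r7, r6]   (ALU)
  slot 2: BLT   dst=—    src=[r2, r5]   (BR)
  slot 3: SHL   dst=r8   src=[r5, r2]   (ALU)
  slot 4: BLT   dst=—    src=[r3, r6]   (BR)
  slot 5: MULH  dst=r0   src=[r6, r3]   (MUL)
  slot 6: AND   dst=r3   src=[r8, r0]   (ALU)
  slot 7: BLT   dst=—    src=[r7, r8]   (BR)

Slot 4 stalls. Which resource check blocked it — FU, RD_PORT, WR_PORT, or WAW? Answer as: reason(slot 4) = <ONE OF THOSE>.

reason(slot 4) = FU

(0) want 1×ALU +2rd +1wr — yes → AL2|MU2|ME2|BR1|rd6|wr1
(1) want 1×ALU +2rd +1wr — yes → AL1|MU2|ME2|BR1|rd4|wr0
(2) want 1×BR +2rd +0wr — yes → AL1|MU2|ME2|BR0|rd2|wr0
(3) want 1×ALU +2rd +1wr — WR_PORT → AL1|MU2|ME2|BR0|rd2|wr0
(4) want 1×BR +2rd +0wr — FU → AL1|MU2|ME2|BR0|rd2|wr0
(5) want 1×MUL +2rd +1wr — WR_PORT → AL1|MU2|ME2|BR0|rd2|wr0
(6) want 1×ALU +2rd +1wr — WR_PORT → AL1|MU2|ME2|BR0|rd2|wr0
(7) want 1×BR +2rd +0wr — FU → AL1|MU2|ME2|BR0|rd2|wr0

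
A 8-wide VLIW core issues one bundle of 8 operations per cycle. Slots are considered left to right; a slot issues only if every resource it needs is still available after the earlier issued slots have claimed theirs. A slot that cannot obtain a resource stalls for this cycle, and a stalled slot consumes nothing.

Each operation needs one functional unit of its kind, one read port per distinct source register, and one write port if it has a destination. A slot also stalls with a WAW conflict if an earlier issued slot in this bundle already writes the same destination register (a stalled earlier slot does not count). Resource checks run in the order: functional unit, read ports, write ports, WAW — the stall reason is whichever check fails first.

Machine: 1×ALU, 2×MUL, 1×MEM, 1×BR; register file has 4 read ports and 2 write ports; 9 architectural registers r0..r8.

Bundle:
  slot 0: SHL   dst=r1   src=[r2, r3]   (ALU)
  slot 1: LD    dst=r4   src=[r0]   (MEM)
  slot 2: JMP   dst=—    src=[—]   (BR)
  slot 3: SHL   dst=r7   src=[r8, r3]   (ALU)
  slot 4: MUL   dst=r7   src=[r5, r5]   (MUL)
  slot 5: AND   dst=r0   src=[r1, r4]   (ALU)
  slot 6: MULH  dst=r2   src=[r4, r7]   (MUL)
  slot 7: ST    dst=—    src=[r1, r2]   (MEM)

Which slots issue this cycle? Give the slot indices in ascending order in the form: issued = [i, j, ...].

#0 ALU src=r2,r3 dispatched  <A:0 Mu:2 Ld:1 B:1 rd:2 wr:1>
#1 MEM src=r0 dispatched  <A:0 Mu:2 Ld:0 B:1 rd:1 wr:0>
#2 BR src=- dispatched  <A:0 Mu:2 Ld:0 B:0 rd:1 wr:0>
#3 ALU src=r8,r3 held:FU  <A:0 Mu:2 Ld:0 B:0 rd:1 wr:0>
#4 MUL src=r5,r5 held:WR_PORT  <A:0 Mu:2 Ld:0 B:0 rd:1 wr:0>
#5 ALU src=r1,r4 held:FU  <A:0 Mu:2 Ld:0 B:0 rd:1 wr:0>
#6 MUL src=r4,r7 held:RD_PORT  <A:0 Mu:2 Ld:0 B:0 rd:1 wr:0>
#7 MEM src=r1,r2 held:FU  <A:0 Mu:2 Ld:0 B:0 rd:1 wr:0>

issued = [0, 1, 2]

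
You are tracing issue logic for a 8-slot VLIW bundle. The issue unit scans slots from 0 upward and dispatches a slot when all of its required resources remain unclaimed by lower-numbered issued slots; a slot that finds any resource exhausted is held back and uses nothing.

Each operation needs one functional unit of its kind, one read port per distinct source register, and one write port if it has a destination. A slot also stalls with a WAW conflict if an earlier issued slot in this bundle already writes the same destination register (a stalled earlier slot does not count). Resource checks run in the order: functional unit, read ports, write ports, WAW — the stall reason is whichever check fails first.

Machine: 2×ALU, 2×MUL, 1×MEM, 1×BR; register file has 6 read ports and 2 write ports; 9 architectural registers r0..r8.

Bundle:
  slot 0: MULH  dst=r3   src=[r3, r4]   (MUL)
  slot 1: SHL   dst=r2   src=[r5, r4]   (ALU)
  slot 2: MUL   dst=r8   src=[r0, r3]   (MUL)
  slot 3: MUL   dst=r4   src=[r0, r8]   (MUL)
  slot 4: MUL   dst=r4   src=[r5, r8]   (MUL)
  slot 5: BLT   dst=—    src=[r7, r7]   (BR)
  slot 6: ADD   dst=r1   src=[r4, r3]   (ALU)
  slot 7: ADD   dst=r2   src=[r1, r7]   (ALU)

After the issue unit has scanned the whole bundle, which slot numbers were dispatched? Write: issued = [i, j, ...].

(0) want 1×MUL +2rd +1wr — yes → AL2|MU1|ME1|BR1|rd4|wr1
(1) want 1×ALU +2rd +1wr — yes → AL1|MU1|ME1|BR1|rd2|wr0
(2) want 1×MUL +2rd +1wr — WR_PORT → AL1|MU1|ME1|BR1|rd2|wr0
(3) want 1×MUL +2rd +1wr — WR_PORT → AL1|MU1|ME1|BR1|rd2|wr0
(4) want 1×MUL +2rd +1wr — WR_PORT → AL1|MU1|ME1|BR1|rd2|wr0
(5) want 1×BR +1rd +0wr — yes → AL1|MU1|ME1|BR0|rd1|wr0
(6) want 1×ALU +2rd +1wr — RD_PORT → AL1|MU1|ME1|BR0|rd1|wr0
(7) want 1×ALU +2rd +1wr — RD_PORT → AL1|MU1|ME1|BR0|rd1|wr0

issued = [0, 1, 5]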